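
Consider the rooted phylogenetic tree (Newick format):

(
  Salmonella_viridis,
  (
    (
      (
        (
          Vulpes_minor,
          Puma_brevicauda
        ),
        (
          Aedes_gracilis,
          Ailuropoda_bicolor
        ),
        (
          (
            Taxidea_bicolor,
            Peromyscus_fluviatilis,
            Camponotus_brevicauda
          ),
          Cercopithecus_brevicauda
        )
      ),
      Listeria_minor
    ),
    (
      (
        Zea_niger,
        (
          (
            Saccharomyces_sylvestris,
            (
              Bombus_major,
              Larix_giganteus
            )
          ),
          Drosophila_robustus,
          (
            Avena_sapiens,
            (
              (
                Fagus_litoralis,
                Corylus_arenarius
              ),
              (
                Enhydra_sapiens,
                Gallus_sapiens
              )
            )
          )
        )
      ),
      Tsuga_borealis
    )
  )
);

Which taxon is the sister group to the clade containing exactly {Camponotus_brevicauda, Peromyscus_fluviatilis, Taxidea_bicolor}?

The clade containing exactly {Camponotus_brevicauda, Peromyscus_fluviatilis, Taxidea_bicolor} attaches to the tree at the node subtending ((Taxidea_bicolor,Peromyscus_fluviatilis,Camponotus_brevicauda),Cercopithecus_brevicauda).
The other lineage descending from that same node — the sister group — is the single tip Cercopithecus_brevicauda.

Cercopithecus_brevicauda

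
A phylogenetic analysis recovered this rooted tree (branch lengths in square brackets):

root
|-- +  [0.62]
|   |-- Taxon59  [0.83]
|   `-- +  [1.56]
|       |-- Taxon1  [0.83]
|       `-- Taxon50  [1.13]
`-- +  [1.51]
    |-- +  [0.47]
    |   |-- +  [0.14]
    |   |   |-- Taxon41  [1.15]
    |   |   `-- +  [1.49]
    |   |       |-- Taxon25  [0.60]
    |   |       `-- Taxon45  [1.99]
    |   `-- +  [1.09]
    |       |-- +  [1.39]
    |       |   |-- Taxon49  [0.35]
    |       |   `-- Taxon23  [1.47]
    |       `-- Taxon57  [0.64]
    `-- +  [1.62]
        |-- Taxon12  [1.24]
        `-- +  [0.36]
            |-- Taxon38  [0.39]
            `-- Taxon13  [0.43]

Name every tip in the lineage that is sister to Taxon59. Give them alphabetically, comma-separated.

Taxon59 attaches to the tree at the node subtending (Taxon59,(Taxon1,Taxon50)).
The other lineage descending from that same node — the sister group — is (Taxon1,Taxon50); its 2 tips in alphabetical order are the answer.

Taxon1, Taxon50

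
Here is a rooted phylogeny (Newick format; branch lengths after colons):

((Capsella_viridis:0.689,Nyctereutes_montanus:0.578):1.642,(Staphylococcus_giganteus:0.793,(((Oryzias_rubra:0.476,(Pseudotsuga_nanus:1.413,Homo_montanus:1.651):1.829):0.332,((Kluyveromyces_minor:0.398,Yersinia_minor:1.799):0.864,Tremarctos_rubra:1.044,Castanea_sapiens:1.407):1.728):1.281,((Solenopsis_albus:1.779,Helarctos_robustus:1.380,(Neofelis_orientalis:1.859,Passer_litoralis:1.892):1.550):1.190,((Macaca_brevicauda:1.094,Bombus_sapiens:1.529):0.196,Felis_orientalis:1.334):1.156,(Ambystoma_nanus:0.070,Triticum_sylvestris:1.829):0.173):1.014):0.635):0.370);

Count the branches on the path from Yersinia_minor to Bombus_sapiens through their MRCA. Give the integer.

The MRCA of Yersinia_minor and Bombus_sapiens is the node subtending (((Oryzias_rubra,(Pseudotsuga_nanus,Homo_montanus)),((Kluyveromyces_minor,Yersinia_minor),Tremarctos_rubra,Castanea_sapiens)),((Solenopsis_albus,Helarctos_robustus,(Neofelis_orientalis,Passer_litoralis)),((Macaca_brevicauda,Bombus_sapiens),Felis_orientalis),(Ambystoma_nanus,Triticum_sylvestris))).
From Yersinia_minor up to that node: 4 branches. From Bombus_sapiens up to the same node: 4 branches. Total: 4 + 4 = 8.

8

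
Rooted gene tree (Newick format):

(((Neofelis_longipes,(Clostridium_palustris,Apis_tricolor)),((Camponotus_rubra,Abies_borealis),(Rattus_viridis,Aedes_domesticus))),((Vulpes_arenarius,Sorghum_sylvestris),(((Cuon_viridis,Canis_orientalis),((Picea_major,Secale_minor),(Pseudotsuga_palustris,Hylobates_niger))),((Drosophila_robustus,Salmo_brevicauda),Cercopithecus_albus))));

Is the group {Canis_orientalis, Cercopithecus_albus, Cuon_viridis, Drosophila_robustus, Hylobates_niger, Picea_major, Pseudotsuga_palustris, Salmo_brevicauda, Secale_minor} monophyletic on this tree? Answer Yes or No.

The most recent common ancestor of these taxa subtends (((Cuon_viridis,Canis_orientalis),((Picea_major,Secale_minor),(Pseudotsuga_palustris,Hylobates_niger))),((Drosophila_robustus,Salmo_brevicauda),Cercopithecus_albus)).
That clade has exactly 9 tips — every listed taxon and nothing else — so the group is monophyletic.

Yes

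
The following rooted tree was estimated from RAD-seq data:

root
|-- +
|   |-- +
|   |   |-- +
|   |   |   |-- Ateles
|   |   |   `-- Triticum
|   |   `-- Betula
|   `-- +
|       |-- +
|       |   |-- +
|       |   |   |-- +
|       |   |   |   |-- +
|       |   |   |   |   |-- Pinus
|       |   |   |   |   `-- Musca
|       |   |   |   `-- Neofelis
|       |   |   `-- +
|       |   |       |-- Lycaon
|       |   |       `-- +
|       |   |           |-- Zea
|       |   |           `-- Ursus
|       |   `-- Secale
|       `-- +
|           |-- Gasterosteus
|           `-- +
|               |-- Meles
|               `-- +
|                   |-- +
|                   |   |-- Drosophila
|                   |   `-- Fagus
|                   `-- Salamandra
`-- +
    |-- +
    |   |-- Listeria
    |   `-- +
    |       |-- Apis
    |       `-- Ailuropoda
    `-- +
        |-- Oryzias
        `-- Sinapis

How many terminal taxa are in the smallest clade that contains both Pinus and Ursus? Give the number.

6

The MRCA of Pinus and Ursus is the node subtending (((Pinus,Musca),Neofelis),(Lycaon,(Zea,Ursus))).
That clade contains 6 terminal taxa: Lycaon, Musca, Neofelis, Pinus, Ursus, Zea.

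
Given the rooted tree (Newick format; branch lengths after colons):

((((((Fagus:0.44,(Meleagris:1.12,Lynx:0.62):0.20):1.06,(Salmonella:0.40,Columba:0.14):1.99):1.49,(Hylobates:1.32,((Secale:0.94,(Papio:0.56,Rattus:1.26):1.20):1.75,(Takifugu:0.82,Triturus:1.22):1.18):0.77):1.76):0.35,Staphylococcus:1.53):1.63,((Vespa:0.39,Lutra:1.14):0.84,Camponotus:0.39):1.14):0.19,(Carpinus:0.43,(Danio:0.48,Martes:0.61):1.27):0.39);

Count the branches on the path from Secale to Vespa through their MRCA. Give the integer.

The MRCA of Secale and Vespa is the node subtending (((((Fagus,(Meleagris,Lynx)),(Salmonella,Columba)),(Hylobates,((Secale,(Papio,Rattus)),(Takifugu,Triturus)))),Staphylococcus),((Vespa,Lutra),Camponotus)).
From Secale up to that node: 6 branches. From Vespa up to the same node: 3 branches. Total: 6 + 3 = 9.

9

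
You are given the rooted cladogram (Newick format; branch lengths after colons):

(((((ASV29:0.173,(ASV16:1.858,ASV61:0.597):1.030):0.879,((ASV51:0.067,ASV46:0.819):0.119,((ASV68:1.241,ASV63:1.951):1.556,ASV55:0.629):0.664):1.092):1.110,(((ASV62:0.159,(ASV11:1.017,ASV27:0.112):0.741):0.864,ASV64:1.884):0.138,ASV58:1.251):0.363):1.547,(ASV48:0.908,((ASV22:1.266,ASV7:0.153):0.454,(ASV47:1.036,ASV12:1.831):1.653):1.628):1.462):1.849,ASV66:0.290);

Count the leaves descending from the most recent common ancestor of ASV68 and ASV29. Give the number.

The MRCA of ASV68 and ASV29 is the node subtending ((ASV29,(ASV16,ASV61)),((ASV51,ASV46),((ASV68,ASV63),ASV55))).
That clade contains 8 terminal taxa: ASV16, ASV29, ASV46, ASV51, ASV55, ASV61, ASV63, ASV68.

8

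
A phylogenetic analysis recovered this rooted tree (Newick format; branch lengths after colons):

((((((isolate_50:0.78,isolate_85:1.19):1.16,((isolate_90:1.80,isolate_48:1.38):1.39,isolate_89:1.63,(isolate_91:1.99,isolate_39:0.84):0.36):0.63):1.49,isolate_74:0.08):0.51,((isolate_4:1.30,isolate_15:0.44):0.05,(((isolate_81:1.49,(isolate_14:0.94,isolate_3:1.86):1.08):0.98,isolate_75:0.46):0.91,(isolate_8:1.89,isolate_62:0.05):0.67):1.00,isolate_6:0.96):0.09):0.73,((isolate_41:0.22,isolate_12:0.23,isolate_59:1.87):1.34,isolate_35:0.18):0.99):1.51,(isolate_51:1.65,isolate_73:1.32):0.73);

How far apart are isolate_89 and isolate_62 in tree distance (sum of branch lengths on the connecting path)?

6.07

The path runs isolate_89 → … → MRCA → … → isolate_62; the MRCA is the node subtending ((((isolate_50,isolate_85),((isolate_90,isolate_48),isolate_89,(isolate_91,isolate_39))),isolate_74),((isolate_4,isolate_15),(((isolate_81,(isolate_14,isolate_3)),isolate_75),(isolate_8,isolate_62)),isolate_6)).
Branch lengths along that path: 1.63 + 0.63 + 1.49 + 0.51 + 0.09 + 1.00 + 0.67 + 0.05 = 6.07.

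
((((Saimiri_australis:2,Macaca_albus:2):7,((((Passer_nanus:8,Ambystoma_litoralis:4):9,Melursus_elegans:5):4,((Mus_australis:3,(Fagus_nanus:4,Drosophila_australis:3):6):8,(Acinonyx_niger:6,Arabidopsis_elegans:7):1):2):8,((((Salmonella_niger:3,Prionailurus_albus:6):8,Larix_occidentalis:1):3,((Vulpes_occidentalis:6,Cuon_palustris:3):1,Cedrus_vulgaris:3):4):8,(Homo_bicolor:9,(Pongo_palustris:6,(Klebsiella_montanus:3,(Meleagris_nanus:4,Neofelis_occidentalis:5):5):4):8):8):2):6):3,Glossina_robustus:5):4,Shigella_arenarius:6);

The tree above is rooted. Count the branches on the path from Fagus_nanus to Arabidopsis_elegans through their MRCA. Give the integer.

5

The MRCA of Fagus_nanus and Arabidopsis_elegans is the node subtending ((Mus_australis,(Fagus_nanus,Drosophila_australis)),(Acinonyx_niger,Arabidopsis_elegans)).
From Fagus_nanus up to that node: 3 branches. From Arabidopsis_elegans up to the same node: 2 branches. Total: 3 + 2 = 5.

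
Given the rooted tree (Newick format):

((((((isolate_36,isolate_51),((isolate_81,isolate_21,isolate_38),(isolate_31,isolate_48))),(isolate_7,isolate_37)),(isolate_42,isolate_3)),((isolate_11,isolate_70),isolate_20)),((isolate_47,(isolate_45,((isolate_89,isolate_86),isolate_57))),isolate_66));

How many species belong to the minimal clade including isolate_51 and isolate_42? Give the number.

The MRCA of isolate_51 and isolate_42 is the node subtending ((((isolate_36,isolate_51),((isolate_81,isolate_21,isolate_38),(isolate_31,isolate_48))),(isolate_7,isolate_37)),(isolate_42,isolate_3)).
That clade contains 11 terminal taxa: isolate_21, isolate_3, isolate_31, isolate_36, isolate_37, isolate_38, isolate_42, isolate_48, isolate_51, isolate_7, isolate_81.

11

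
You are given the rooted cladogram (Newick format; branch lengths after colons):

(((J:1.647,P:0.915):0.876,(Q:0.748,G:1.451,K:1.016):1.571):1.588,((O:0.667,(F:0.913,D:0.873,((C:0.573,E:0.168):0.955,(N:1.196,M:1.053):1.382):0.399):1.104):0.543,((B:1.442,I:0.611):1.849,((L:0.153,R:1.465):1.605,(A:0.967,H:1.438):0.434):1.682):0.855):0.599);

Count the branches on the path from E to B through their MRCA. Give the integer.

The MRCA of E and B is the node subtending ((O,(F,D,((C,E),(N,M)))),((B,I),((L,R),(A,H)))).
From E up to that node: 5 branches. From B up to the same node: 3 branches. Total: 5 + 3 = 8.

8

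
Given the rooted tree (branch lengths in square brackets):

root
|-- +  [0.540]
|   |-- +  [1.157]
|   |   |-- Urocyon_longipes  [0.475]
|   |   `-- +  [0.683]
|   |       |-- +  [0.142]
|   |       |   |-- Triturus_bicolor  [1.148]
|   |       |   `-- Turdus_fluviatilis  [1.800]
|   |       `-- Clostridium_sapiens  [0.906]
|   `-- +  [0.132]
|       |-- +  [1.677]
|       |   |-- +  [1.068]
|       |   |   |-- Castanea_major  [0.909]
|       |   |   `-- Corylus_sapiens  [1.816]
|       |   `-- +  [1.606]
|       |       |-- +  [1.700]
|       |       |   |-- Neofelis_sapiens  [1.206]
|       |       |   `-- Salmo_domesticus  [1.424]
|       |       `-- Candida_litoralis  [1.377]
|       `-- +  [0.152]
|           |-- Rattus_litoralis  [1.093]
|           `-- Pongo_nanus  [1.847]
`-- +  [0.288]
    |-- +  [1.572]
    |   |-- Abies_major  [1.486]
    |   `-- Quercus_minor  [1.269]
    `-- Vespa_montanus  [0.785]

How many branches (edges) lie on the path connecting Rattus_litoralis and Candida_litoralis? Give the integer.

5

The MRCA of Rattus_litoralis and Candida_litoralis is the node subtending (((Castanea_major,Corylus_sapiens),((Neofelis_sapiens,Salmo_domesticus),Candida_litoralis)),(Rattus_litoralis,Pongo_nanus)).
From Rattus_litoralis up to that node: 2 branches. From Candida_litoralis up to the same node: 3 branches. Total: 2 + 3 = 5.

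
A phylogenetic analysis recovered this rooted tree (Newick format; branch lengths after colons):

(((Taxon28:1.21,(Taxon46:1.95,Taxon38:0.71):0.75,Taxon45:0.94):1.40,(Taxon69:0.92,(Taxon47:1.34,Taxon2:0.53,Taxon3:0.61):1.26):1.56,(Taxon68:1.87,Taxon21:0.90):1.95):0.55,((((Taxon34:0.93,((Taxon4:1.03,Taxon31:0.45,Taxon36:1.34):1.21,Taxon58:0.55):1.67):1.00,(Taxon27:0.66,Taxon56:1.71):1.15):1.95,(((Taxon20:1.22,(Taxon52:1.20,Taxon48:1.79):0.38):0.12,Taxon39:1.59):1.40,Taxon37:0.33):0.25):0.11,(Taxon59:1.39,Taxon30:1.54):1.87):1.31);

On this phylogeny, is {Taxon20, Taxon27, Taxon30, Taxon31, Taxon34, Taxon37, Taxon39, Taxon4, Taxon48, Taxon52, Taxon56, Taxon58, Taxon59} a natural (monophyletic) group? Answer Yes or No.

No

The MRCA of the listed taxa subtends ((((Taxon34,((Taxon4,Taxon31,Taxon36),Taxon58)),(Taxon27,Taxon56)),(((Taxon20,(Taxon52,Taxon48)),Taxon39),Taxon37)),(Taxon59,Taxon30)).
That clade also contains Taxon36, which is not in the proposed group, so the group is not monophyletic.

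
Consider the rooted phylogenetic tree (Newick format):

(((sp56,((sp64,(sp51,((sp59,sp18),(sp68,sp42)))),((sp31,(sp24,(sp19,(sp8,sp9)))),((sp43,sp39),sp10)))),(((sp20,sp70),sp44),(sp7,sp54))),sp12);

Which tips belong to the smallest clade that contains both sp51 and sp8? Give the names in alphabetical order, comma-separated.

Tracing sp51: it sits inside (sp51,((sp59,sp18),(sp68,sp42))).
Tracing sp8: it sits inside (sp8,sp9).
The smallest clade enclosing both is ((sp64,(sp51,((sp59,sp18),(sp68,sp42)))),((sp31,(sp24,(sp19,(sp8,sp9)))),((sp43,sp39),sp10))); the answer is its 14 terminal taxa in alphabetical order.

sp10, sp18, sp19, sp24, sp31, sp39, sp42, sp43, sp51, sp59, sp64, sp68, sp8, sp9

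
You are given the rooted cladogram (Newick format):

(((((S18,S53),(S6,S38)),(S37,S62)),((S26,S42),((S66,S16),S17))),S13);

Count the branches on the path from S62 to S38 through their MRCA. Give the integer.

5

The MRCA of S62 and S38 is the node subtending (((S18,S53),(S6,S38)),(S37,S62)).
From S62 up to that node: 2 branches. From S38 up to the same node: 3 branches. Total: 2 + 3 = 5.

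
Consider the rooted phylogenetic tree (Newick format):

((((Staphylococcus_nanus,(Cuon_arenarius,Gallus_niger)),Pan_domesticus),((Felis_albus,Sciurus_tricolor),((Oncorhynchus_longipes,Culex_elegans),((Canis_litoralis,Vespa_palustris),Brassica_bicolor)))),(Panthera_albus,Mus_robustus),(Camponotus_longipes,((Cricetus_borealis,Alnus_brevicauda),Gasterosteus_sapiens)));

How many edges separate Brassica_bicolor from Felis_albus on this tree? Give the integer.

5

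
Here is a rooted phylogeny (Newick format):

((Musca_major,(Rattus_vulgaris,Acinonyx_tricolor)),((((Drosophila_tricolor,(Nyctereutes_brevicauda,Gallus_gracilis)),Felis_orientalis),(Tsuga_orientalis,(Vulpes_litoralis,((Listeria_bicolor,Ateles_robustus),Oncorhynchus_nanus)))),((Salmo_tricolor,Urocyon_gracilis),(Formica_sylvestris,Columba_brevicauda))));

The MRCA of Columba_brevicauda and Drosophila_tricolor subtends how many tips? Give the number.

The MRCA of Columba_brevicauda and Drosophila_tricolor is the node subtending ((((Drosophila_tricolor,(Nyctereutes_brevicauda,Gallus_gracilis)),Felis_orientalis),(Tsuga_orientalis,(Vulpes_litoralis,((Listeria_bicolor,Ateles_robustus),Oncorhynchus_nanus)))),((Salmo_tricolor,Urocyon_gracilis),(Formica_sylvestris,Columba_brevicauda))).
That clade contains 13 terminal taxa: Ateles_robustus, Columba_brevicauda, Drosophila_tricolor, Felis_orientalis, Formica_sylvestris, Gallus_gracilis, Listeria_bicolor, Nyctereutes_brevicauda, Oncorhynchus_nanus, Salmo_tricolor, Tsuga_orientalis, Urocyon_gracilis, Vulpes_litoralis.

13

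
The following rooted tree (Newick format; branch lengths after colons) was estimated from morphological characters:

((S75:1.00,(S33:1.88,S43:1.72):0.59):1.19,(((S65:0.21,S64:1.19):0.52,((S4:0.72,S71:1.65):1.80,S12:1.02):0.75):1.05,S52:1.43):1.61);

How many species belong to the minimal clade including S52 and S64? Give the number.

The MRCA of S52 and S64 is the node subtending (((S65,S64),((S4,S71),S12)),S52).
That clade contains 6 terminal taxa: S12, S4, S52, S64, S65, S71.

6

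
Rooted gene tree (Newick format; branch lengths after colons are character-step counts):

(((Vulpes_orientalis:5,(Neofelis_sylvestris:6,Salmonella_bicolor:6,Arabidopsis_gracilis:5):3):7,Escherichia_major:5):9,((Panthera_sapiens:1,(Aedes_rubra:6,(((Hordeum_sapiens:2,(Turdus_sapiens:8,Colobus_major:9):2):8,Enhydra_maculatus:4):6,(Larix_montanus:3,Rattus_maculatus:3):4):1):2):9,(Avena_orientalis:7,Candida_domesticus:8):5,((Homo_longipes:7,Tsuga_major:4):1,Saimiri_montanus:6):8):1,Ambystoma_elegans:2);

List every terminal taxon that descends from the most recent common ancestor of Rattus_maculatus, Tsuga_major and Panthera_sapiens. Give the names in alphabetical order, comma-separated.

Aedes_rubra, Avena_orientalis, Candida_domesticus, Colobus_major, Enhydra_maculatus, Homo_longipes, Hordeum_sapiens, Larix_montanus, Panthera_sapiens, Rattus_maculatus, Saimiri_montanus, Tsuga_major, Turdus_sapiens

Tracing Rattus_maculatus: it sits inside (Larix_montanus,Rattus_maculatus).
Tracing Tsuga_major: it sits inside (Homo_longipes,Tsuga_major).
Tracing Panthera_sapiens: it sits inside (Panthera_sapiens,(Aedes_rubra,(((Hordeum_sapiens,(Turdus_sapiens,Colobus_major)),Enhydra_maculatus),(Larix_montanus,Rattus_maculatus)))).
The smallest clade enclosing all 3 is ((Panthera_sapiens,(Aedes_rubra,(((Hordeum_sapiens,(Turdus_sapiens,Colobus_major)),Enhydra_maculatus),(Larix_montanus,Rattus_maculatus)))),(Avena_orientalis,Candida_domesticus),((Homo_longipes,Tsuga_major),Saimiri_montanus)); the answer is its 13 terminal taxa in alphabetical order.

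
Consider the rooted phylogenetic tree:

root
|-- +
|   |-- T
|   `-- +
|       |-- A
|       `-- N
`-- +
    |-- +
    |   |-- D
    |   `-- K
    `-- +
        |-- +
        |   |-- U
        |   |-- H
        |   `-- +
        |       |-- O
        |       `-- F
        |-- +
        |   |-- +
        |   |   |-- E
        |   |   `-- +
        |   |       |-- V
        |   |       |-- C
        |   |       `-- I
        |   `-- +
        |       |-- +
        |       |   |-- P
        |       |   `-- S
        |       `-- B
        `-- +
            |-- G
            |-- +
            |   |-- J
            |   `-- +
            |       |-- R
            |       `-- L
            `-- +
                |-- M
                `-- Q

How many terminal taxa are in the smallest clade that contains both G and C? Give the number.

17

The MRCA of G and C is the node subtending ((U,H,(O,F)),((E,(V,C,I)),((P,S),B)),(G,(J,(R,L)),(M,Q))).
That clade contains 17 terminal taxa: B, C, E, F, G, H, I, J, L, M, O, P, Q, R, S, U, V.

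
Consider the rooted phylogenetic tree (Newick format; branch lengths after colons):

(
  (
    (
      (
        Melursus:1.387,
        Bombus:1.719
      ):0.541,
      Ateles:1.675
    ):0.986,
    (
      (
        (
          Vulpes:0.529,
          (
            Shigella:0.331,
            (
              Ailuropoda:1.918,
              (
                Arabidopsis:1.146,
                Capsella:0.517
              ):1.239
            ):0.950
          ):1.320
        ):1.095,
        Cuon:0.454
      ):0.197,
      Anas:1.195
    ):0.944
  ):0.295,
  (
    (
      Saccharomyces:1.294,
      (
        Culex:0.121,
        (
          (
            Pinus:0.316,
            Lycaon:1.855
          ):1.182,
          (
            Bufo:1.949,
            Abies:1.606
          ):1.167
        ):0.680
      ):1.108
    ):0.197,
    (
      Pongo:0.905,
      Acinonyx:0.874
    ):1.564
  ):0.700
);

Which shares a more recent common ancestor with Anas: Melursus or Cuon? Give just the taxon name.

Cuon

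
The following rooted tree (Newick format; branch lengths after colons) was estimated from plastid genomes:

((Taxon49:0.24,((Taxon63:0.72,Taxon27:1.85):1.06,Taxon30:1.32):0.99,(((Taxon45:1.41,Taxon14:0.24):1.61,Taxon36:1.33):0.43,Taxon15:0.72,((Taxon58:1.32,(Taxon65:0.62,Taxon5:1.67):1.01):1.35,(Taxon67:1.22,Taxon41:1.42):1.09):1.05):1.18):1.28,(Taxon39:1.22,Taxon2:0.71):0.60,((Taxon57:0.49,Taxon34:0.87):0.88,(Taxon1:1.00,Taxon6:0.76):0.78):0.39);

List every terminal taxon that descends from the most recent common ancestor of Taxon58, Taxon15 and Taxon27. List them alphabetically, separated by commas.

Taxon14, Taxon15, Taxon27, Taxon30, Taxon36, Taxon41, Taxon45, Taxon49, Taxon5, Taxon58, Taxon63, Taxon65, Taxon67

Tracing Taxon58: it sits inside (Taxon58,(Taxon65,Taxon5)).
Tracing Taxon15: it sits inside (((Taxon45,Taxon14),Taxon36),Taxon15,((Taxon58,(Taxon65,Taxon5)),(Taxon67,Taxon41))).
Tracing Taxon27: it sits inside (Taxon63,Taxon27).
The smallest clade enclosing all 3 is (Taxon49,((Taxon63,Taxon27),Taxon30),(((Taxon45,Taxon14),Taxon36),Taxon15,((Taxon58,(Taxon65,Taxon5)),(Taxon67,Taxon41)))); the answer is its 13 terminal taxa in alphabetical order.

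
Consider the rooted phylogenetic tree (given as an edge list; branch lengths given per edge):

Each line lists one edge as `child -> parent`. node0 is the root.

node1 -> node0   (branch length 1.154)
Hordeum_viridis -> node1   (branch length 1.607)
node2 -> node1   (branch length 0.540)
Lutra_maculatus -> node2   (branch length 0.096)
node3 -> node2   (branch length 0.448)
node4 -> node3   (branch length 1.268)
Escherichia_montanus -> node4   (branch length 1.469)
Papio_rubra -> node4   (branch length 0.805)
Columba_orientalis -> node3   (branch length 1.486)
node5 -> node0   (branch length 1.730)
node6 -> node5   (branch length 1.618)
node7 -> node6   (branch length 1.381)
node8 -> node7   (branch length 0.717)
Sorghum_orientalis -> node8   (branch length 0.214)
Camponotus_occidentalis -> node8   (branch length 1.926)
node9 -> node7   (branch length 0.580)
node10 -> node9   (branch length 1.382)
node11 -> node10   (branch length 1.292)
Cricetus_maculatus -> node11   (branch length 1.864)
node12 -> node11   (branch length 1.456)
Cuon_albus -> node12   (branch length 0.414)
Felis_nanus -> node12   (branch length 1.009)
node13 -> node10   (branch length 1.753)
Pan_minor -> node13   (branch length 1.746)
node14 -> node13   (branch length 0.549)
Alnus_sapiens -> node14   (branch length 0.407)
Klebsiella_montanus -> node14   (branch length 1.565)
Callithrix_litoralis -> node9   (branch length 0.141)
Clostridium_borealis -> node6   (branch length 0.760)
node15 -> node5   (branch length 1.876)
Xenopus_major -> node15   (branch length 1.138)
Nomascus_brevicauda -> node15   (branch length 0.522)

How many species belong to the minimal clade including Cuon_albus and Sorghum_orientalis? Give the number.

9

The MRCA of Cuon_albus and Sorghum_orientalis is the node subtending ((Sorghum_orientalis,Camponotus_occidentalis),(((Cricetus_maculatus,(Cuon_albus,Felis_nanus)),(Pan_minor,(Alnus_sapiens,Klebsiella_montanus))),Callithrix_litoralis)).
That clade contains 9 terminal taxa: Alnus_sapiens, Callithrix_litoralis, Camponotus_occidentalis, Cricetus_maculatus, Cuon_albus, Felis_nanus, Klebsiella_montanus, Pan_minor, Sorghum_orientalis.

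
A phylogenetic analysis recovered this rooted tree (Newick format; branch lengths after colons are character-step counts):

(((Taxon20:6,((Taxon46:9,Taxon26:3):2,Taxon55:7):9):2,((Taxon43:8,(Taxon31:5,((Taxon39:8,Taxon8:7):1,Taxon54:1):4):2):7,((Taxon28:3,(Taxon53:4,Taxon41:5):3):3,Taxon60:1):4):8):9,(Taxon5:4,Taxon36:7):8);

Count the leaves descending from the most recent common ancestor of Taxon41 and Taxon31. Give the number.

9

The MRCA of Taxon41 and Taxon31 is the node subtending ((Taxon43,(Taxon31,((Taxon39,Taxon8),Taxon54))),((Taxon28,(Taxon53,Taxon41)),Taxon60)).
That clade contains 9 terminal taxa: Taxon28, Taxon31, Taxon39, Taxon41, Taxon43, Taxon53, Taxon54, Taxon60, Taxon8.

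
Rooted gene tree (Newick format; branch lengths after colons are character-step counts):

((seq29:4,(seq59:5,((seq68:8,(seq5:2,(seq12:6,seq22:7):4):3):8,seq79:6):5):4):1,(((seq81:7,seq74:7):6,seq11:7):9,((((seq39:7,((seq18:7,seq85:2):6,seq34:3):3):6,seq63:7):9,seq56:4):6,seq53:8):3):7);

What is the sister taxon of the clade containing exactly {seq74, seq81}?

The clade containing exactly {seq74, seq81} attaches to the tree at the node subtending ((seq81,seq74),seq11).
The other lineage descending from that same node — the sister group — is the single tip seq11.

seq11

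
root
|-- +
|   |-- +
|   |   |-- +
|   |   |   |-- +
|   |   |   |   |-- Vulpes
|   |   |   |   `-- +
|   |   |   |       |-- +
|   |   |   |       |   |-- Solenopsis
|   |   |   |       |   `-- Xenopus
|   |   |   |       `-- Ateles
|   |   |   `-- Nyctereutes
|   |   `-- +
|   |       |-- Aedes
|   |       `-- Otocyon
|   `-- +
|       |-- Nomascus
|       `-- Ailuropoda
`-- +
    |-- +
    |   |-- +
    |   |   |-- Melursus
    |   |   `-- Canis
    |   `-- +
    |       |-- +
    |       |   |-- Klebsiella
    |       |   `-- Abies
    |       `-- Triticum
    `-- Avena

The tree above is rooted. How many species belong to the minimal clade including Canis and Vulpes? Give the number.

15

The MRCA of Canis and Vulpes is the root, so the clade is the entire tree.
That clade contains 15 terminal taxa: Abies, Aedes, Ailuropoda, Ateles, Avena, Canis, Klebsiella, Melursus, Nomascus, Nyctereutes, Otocyon, Solenopsis, Triticum, Vulpes, Xenopus.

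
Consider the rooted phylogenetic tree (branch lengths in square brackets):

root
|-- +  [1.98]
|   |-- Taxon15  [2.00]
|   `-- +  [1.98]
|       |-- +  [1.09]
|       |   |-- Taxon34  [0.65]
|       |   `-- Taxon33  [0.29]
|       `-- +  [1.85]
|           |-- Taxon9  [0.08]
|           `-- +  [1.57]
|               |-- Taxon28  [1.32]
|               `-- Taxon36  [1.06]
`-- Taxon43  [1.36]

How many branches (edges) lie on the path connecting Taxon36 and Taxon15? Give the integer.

The MRCA of Taxon36 and Taxon15 is the node subtending (Taxon15,((Taxon34,Taxon33),(Taxon9,(Taxon28,Taxon36)))).
From Taxon36 up to that node: 4 branches. From Taxon15 up to the same node: 1 branch. Total: 4 + 1 = 5.

5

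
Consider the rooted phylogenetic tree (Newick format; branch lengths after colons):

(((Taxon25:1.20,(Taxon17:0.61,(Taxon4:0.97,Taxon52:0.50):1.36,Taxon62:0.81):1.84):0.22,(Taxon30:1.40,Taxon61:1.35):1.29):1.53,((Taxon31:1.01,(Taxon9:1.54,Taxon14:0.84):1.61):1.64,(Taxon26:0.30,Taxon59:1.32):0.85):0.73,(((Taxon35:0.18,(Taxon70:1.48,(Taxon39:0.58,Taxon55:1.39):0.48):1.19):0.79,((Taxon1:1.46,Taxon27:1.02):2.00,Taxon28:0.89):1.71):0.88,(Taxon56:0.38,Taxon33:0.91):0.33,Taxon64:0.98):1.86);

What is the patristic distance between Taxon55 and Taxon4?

The path runs Taxon55 → … → MRCA → … → Taxon4; the MRCA is the root of the tree.
Branch lengths along that path: 1.39 + 0.48 + 1.19 + 0.79 + 0.88 + 1.86 + 1.53 + 0.22 + 1.84 + 1.36 + 0.97 = 12.51.

12.51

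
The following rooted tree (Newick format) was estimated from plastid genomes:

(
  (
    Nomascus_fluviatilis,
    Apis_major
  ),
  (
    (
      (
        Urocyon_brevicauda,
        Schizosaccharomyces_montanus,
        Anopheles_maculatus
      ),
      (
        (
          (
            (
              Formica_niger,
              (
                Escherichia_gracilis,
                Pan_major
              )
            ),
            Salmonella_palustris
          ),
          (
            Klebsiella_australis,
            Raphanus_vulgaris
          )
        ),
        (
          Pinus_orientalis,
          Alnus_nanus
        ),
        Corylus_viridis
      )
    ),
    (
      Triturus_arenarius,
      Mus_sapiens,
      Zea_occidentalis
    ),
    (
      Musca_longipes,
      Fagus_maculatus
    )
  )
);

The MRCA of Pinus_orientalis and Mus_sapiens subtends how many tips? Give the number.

The MRCA of Pinus_orientalis and Mus_sapiens is the node subtending (((Urocyon_brevicauda,Schizosaccharomyces_montanus,Anopheles_maculatus),((((Formica_niger,(Escherichia_gracilis,Pan_major)),Salmonella_palustris),(Klebsiella_australis,Raphanus_vulgaris)),(Pinus_orientalis,Alnus_nanus),Corylus_viridis)),(Triturus_arenarius,Mus_sapiens,Zea_occidentalis),(Musca_longipes,Fagus_maculatus)).
That clade contains 17 terminal taxa: Alnus_nanus, Anopheles_maculatus, Corylus_viridis, Escherichia_gracilis, Fagus_maculatus, Formica_niger, Klebsiella_australis, Mus_sapiens, Musca_longipes, Pan_major, Pinus_orientalis, Raphanus_vulgaris, Salmonella_palustris, Schizosaccharomyces_montanus, Triturus_arenarius, Urocyon_brevicauda, Zea_occidentalis.

17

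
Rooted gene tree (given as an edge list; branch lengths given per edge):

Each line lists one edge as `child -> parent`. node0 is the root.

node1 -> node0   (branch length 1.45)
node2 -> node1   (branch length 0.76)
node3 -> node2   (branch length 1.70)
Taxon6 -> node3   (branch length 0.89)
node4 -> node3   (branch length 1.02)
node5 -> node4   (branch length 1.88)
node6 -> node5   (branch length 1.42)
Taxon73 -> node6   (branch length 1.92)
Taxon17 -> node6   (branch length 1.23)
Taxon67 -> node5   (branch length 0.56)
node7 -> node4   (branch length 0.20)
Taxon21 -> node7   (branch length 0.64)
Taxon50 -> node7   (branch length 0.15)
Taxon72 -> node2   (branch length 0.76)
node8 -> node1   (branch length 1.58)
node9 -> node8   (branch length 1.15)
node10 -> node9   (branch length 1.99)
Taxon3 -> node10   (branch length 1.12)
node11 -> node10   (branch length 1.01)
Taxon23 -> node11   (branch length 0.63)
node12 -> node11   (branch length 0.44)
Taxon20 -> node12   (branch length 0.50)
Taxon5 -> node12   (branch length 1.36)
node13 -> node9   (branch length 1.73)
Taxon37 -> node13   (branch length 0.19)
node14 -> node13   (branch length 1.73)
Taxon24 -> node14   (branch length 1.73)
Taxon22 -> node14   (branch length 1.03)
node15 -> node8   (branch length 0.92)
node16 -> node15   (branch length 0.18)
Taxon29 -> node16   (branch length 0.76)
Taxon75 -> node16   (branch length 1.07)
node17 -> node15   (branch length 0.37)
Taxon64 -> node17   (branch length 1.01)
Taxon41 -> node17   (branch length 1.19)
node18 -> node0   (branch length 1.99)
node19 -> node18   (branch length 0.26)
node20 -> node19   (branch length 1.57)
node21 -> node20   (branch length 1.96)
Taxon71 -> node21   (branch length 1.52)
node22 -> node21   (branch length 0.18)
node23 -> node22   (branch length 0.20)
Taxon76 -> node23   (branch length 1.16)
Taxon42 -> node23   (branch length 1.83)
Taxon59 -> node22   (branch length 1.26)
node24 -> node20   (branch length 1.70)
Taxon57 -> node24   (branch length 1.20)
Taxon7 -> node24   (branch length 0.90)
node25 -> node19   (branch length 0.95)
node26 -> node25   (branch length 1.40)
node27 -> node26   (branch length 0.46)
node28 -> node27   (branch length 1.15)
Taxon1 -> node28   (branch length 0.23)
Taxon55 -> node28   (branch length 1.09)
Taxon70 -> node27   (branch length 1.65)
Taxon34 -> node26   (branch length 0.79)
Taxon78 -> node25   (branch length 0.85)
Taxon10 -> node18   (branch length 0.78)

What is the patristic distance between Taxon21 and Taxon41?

8.38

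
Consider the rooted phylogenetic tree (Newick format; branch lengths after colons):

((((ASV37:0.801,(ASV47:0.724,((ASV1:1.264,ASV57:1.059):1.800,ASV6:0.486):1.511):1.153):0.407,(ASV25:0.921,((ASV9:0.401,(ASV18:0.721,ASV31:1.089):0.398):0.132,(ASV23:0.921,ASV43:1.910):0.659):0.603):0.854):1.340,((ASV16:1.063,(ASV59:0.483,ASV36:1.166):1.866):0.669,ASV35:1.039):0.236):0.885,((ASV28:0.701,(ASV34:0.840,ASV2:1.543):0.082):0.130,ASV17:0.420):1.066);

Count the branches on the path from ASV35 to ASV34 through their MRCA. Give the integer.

7

The MRCA of ASV35 and ASV34 is the root of the tree.
From ASV35 up to that node: 3 branches. From ASV34 up to the same node: 4 branches. Total: 3 + 4 = 7.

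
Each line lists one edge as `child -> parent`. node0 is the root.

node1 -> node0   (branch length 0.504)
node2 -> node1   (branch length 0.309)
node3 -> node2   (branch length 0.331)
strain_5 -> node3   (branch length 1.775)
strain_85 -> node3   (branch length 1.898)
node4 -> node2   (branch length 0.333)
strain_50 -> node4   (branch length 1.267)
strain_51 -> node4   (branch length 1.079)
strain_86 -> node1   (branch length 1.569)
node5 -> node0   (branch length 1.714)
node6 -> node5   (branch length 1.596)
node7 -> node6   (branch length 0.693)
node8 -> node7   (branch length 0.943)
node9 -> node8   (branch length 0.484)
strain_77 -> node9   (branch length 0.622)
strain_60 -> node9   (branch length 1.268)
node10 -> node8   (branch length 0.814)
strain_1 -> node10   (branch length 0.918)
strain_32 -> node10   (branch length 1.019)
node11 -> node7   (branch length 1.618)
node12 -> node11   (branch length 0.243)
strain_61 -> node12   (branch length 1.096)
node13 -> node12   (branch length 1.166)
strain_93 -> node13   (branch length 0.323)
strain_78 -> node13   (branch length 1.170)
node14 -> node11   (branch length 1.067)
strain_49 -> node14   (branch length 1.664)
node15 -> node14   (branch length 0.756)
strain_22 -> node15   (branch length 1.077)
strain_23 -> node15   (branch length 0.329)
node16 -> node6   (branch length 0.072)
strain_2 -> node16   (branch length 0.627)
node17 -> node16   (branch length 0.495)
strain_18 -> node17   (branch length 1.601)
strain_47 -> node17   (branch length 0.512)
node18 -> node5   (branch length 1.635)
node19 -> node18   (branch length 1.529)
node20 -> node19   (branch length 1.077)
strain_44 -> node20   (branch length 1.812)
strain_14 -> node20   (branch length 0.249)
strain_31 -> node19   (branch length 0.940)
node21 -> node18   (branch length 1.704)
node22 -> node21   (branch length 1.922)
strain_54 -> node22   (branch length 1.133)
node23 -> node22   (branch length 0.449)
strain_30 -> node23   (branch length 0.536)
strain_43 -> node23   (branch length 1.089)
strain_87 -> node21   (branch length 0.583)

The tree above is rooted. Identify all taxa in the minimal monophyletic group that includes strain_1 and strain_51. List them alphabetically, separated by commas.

Tracing strain_1: it sits inside (strain_1,strain_32).
Tracing strain_51: it sits inside (strain_50,strain_51).
The smallest clade enclosing both is the whole tree (their MRCA is the root), so the answer is all 25 tips in alphabetical order.

strain_1, strain_14, strain_18, strain_2, strain_22, strain_23, strain_30, strain_31, strain_32, strain_43, strain_44, strain_47, strain_49, strain_5, strain_50, strain_51, strain_54, strain_60, strain_61, strain_77, strain_78, strain_85, strain_86, strain_87, strain_93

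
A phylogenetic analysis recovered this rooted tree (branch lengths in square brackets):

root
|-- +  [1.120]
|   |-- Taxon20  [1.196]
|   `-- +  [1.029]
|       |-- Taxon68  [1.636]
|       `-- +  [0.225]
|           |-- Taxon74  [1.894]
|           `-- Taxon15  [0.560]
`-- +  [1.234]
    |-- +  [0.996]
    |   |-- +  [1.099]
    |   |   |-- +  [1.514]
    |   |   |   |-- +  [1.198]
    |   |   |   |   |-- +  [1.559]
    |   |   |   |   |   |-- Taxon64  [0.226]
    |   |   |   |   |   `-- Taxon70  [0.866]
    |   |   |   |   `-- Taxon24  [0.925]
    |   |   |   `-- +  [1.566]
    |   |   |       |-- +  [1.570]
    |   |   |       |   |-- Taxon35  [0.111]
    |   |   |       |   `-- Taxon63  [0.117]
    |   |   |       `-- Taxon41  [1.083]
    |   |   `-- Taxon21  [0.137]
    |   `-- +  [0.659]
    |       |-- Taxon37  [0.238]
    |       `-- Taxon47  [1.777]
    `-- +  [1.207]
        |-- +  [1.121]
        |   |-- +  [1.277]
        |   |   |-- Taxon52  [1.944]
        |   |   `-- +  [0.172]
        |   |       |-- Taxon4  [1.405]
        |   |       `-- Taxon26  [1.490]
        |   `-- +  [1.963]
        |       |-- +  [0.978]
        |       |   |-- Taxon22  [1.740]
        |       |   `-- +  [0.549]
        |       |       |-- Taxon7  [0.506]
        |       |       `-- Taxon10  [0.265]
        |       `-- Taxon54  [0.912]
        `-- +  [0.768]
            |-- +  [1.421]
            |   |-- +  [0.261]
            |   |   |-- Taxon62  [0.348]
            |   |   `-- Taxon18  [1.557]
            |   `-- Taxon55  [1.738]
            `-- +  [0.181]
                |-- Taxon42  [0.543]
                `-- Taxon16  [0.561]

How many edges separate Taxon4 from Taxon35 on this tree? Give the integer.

11

The MRCA of Taxon4 and Taxon35 is the node subtending ((((((Taxon64,Taxon70),Taxon24),((Taxon35,Taxon63),Taxon41)),Taxon21),(Taxon37,Taxon47)),(((Taxon52,(Taxon4,Taxon26)),((Taxon22,(Taxon7,Taxon10)),Taxon54)),(((Taxon62,Taxon18),Taxon55),(Taxon42,Taxon16)))).
From Taxon4 up to that node: 5 branches. From Taxon35 up to the same node: 6 branches. Total: 5 + 6 = 11.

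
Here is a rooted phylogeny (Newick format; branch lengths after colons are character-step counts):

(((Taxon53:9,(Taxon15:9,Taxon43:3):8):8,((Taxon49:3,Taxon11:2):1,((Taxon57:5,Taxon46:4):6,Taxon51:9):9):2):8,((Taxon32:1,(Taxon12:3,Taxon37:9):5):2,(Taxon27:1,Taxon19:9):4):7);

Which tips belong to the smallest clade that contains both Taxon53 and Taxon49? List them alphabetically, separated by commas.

Taxon11, Taxon15, Taxon43, Taxon46, Taxon49, Taxon51, Taxon53, Taxon57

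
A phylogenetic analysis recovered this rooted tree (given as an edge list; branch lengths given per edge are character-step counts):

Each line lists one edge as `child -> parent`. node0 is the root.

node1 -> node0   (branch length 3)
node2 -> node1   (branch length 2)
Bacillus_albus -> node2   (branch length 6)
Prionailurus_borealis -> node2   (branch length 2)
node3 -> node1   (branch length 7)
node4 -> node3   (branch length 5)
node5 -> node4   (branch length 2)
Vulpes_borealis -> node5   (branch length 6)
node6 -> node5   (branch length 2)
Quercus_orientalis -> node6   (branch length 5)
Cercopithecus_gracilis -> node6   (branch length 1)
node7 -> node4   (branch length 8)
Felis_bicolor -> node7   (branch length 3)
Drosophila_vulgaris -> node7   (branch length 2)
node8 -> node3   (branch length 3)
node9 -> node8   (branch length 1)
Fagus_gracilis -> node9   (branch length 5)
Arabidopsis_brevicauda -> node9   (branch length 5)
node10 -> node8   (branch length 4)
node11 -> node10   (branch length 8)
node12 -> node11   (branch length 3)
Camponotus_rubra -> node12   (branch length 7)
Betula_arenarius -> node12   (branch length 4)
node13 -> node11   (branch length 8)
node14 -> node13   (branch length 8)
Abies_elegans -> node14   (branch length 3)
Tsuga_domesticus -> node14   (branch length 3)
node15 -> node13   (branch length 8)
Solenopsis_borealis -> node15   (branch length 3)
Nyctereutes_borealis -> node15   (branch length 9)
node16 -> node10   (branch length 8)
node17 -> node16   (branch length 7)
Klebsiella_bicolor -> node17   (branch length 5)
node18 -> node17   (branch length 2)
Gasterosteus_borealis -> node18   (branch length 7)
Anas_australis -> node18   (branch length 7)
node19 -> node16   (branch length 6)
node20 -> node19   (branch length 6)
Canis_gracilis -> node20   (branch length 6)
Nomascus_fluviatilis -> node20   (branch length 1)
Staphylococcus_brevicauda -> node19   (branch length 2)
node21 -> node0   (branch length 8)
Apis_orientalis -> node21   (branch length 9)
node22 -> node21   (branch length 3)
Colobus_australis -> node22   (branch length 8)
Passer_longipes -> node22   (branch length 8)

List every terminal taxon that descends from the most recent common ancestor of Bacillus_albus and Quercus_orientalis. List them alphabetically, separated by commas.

Abies_elegans, Anas_australis, Arabidopsis_brevicauda, Bacillus_albus, Betula_arenarius, Camponotus_rubra, Canis_gracilis, Cercopithecus_gracilis, Drosophila_vulgaris, Fagus_gracilis, Felis_bicolor, Gasterosteus_borealis, Klebsiella_bicolor, Nomascus_fluviatilis, Nyctereutes_borealis, Prionailurus_borealis, Quercus_orientalis, Solenopsis_borealis, Staphylococcus_brevicauda, Tsuga_domesticus, Vulpes_borealis

Tracing Bacillus_albus: it sits inside (Bacillus_albus,Prionailurus_borealis).
Tracing Quercus_orientalis: it sits inside (Quercus_orientalis,Cercopithecus_gracilis).
The smallest clade enclosing both is ((Bacillus_albus,Prionailurus_borealis),(((Vulpes_borealis,(Quercus_orientalis,Cercopithecus_gracilis)),(Felis_bicolor,Drosophila_vulgaris)),((Fagus_gracilis,Arabidopsis_brevicauda),(((Camponotus_rubra,Betula_arenarius),((Abies_elegans,Tsuga_domesticus),(Solenopsis_borealis,Nyctereutes_borealis))),((Klebsiella_bicolor,(Gasterosteus_borealis,Anas_australis)),((Canis_gracilis,Nomascus_fluviatilis),Staphylococcus_brevicauda)))))); the answer is its 21 terminal taxa in alphabetical order.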